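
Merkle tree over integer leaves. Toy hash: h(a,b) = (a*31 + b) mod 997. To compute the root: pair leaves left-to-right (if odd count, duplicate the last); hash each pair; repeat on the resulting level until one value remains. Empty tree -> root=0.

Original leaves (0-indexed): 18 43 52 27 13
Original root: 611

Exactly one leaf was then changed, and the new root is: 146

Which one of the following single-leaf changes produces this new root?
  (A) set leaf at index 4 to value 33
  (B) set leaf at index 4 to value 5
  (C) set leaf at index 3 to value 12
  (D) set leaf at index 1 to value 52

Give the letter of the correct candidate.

Original leaves: [18, 43, 52, 27, 13]
Target new root: 146
Try each candidate change and compute the resulting root:
Candidate A: set leaf[4] = 33 -> leaves = [18, 43, 52, 27, 33]
  L0: [18, 43, 52, 27, 33]
  L1: h(18,43)=(18*31+43)%997=601 h(52,27)=(52*31+27)%997=642 h(33,33)=(33*31+33)%997=59 -> [601, 642, 59]
  L2: h(601,642)=(601*31+642)%997=330 h(59,59)=(59*31+59)%997=891 -> [330, 891]
  L3: h(330,891)=(330*31+891)%997=154 -> [154]
  root = 154 != target 146
Candidate B: set leaf[4] = 5 -> leaves = [18, 43, 52, 27, 5]
  L0: [18, 43, 52, 27, 5]
  L1: h(18,43)=(18*31+43)%997=601 h(52,27)=(52*31+27)%997=642 h(5,5)=(5*31+5)%997=160 -> [601, 642, 160]
  L2: h(601,642)=(601*31+642)%997=330 h(160,160)=(160*31+160)%997=135 -> [330, 135]
  L3: h(330,135)=(330*31+135)%997=395 -> [395]
  root = 395 != target 146
Candidate C: set leaf[3] = 12 -> leaves = [18, 43, 52, 12, 13]
  L0: [18, 43, 52, 12, 13]
  L1: h(18,43)=(18*31+43)%997=601 h(52,12)=(52*31+12)%997=627 h(13,13)=(13*31+13)%997=416 -> [601, 627, 416]
  L2: h(601,627)=(601*31+627)%997=315 h(416,416)=(416*31+416)%997=351 -> [315, 351]
  L3: h(315,351)=(315*31+351)%997=146 -> [146]
  root = 146 == target 146  ** MATCH **
Candidate D: set leaf[1] = 52 -> leaves = [18, 52, 52, 27, 13]
  L0: [18, 52, 52, 27, 13]
  L1: h(18,52)=(18*31+52)%997=610 h(52,27)=(52*31+27)%997=642 h(13,13)=(13*31+13)%997=416 -> [610, 642, 416]
  L2: h(610,642)=(610*31+642)%997=609 h(416,416)=(416*31+416)%997=351 -> [609, 351]
  L3: h(609,351)=(609*31+351)%997=287 -> [287]
  root = 287 != target 146
Candidate C produces the target root.

Answer: C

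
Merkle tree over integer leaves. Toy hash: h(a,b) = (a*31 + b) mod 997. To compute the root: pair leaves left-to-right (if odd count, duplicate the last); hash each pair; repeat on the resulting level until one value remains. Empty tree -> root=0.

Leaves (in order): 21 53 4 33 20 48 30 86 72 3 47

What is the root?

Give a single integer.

L0: [21, 53, 4, 33, 20, 48, 30, 86, 72, 3, 47]
L1: h(21,53)=(21*31+53)%997=704 h(4,33)=(4*31+33)%997=157 h(20,48)=(20*31+48)%997=668 h(30,86)=(30*31+86)%997=19 h(72,3)=(72*31+3)%997=241 h(47,47)=(47*31+47)%997=507 -> [704, 157, 668, 19, 241, 507]
L2: h(704,157)=(704*31+157)%997=47 h(668,19)=(668*31+19)%997=787 h(241,507)=(241*31+507)%997=2 -> [47, 787, 2]
L3: h(47,787)=(47*31+787)%997=250 h(2,2)=(2*31+2)%997=64 -> [250, 64]
L4: h(250,64)=(250*31+64)%997=835 -> [835]

Answer: 835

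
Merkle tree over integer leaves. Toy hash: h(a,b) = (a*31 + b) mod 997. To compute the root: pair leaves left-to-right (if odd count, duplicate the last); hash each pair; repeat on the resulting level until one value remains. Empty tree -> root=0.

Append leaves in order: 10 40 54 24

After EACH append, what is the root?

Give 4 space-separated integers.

Answer: 10 350 614 584

Derivation:
After append 10 (leaves=[10]):
  L0: [10]
  root=10
After append 40 (leaves=[10, 40]):
  L0: [10, 40]
  L1: h(10,40)=(10*31+40)%997=350 -> [350]
  root=350
After append 54 (leaves=[10, 40, 54]):
  L0: [10, 40, 54]
  L1: h(10,40)=(10*31+40)%997=350 h(54,54)=(54*31+54)%997=731 -> [350, 731]
  L2: h(350,731)=(350*31+731)%997=614 -> [614]
  root=614
After append 24 (leaves=[10, 40, 54, 24]):
  L0: [10, 40, 54, 24]
  L1: h(10,40)=(10*31+40)%997=350 h(54,24)=(54*31+24)%997=701 -> [350, 701]
  L2: h(350,701)=(350*31+701)%997=584 -> [584]
  root=584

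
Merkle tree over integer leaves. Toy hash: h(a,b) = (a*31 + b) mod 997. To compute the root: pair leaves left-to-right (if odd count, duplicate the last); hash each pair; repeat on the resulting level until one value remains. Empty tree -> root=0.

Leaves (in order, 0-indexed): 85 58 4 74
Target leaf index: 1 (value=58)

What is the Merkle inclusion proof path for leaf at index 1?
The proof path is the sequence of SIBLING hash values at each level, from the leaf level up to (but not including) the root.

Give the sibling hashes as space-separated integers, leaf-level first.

Answer: 85 198

Derivation:
L0 (leaves): [85, 58, 4, 74], target index=1
L1: h(85,58)=(85*31+58)%997=699 [pair 0] h(4,74)=(4*31+74)%997=198 [pair 1] -> [699, 198]
  Sibling for proof at L0: 85
L2: h(699,198)=(699*31+198)%997=930 [pair 0] -> [930]
  Sibling for proof at L1: 198
Root: 930
Proof path (sibling hashes from leaf to root): [85, 198]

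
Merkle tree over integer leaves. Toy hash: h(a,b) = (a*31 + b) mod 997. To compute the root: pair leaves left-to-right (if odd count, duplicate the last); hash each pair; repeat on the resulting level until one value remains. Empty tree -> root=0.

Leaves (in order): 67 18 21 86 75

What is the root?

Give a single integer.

Answer: 299

Derivation:
L0: [67, 18, 21, 86, 75]
L1: h(67,18)=(67*31+18)%997=101 h(21,86)=(21*31+86)%997=737 h(75,75)=(75*31+75)%997=406 -> [101, 737, 406]
L2: h(101,737)=(101*31+737)%997=877 h(406,406)=(406*31+406)%997=31 -> [877, 31]
L3: h(877,31)=(877*31+31)%997=299 -> [299]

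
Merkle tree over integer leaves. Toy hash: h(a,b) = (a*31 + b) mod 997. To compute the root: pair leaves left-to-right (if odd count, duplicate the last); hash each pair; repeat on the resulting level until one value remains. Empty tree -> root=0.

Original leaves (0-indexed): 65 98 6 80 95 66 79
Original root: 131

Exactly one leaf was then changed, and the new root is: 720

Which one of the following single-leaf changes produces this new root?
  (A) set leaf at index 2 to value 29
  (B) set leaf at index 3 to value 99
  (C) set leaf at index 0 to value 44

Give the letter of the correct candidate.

Answer: B

Derivation:
Original leaves: [65, 98, 6, 80, 95, 66, 79]
Target new root: 720
Try each candidate change and compute the resulting root:
Candidate A: set leaf[2] = 29 -> leaves = [65, 98, 29, 80, 95, 66, 79]
  L0: [65, 98, 29, 80, 95, 66, 79]
  L1: h(65,98)=(65*31+98)%997=119 h(29,80)=(29*31+80)%997=979 h(95,66)=(95*31+66)%997=20 h(79,79)=(79*31+79)%997=534 -> [119, 979, 20, 534]
  L2: h(119,979)=(119*31+979)%997=680 h(20,534)=(20*31+534)%997=157 -> [680, 157]
  L3: h(680,157)=(680*31+157)%997=300 -> [300]
  root = 300 != target 720
Candidate B: set leaf[3] = 99 -> leaves = [65, 98, 6, 99, 95, 66, 79]
  L0: [65, 98, 6, 99, 95, 66, 79]
  L1: h(65,98)=(65*31+98)%997=119 h(6,99)=(6*31+99)%997=285 h(95,66)=(95*31+66)%997=20 h(79,79)=(79*31+79)%997=534 -> [119, 285, 20, 534]
  L2: h(119,285)=(119*31+285)%997=983 h(20,534)=(20*31+534)%997=157 -> [983, 157]
  L3: h(983,157)=(983*31+157)%997=720 -> [720]
  root = 720 == target 720  ** MATCH **
Candidate C: set leaf[0] = 44 -> leaves = [44, 98, 6, 80, 95, 66, 79]
  L0: [44, 98, 6, 80, 95, 66, 79]
  L1: h(44,98)=(44*31+98)%997=465 h(6,80)=(6*31+80)%997=266 h(95,66)=(95*31+66)%997=20 h(79,79)=(79*31+79)%997=534 -> [465, 266, 20, 534]
  L2: h(465,266)=(465*31+266)%997=723 h(20,534)=(20*31+534)%997=157 -> [723, 157]
  L3: h(723,157)=(723*31+157)%997=636 -> [636]
  root = 636 != target 720
Candidate B produces the target root.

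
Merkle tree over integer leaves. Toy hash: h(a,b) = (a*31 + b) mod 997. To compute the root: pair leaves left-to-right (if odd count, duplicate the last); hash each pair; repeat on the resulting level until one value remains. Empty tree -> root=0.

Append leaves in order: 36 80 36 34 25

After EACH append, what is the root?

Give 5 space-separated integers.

After append 36 (leaves=[36]):
  L0: [36]
  root=36
After append 80 (leaves=[36, 80]):
  L0: [36, 80]
  L1: h(36,80)=(36*31+80)%997=199 -> [199]
  root=199
After append 36 (leaves=[36, 80, 36]):
  L0: [36, 80, 36]
  L1: h(36,80)=(36*31+80)%997=199 h(36,36)=(36*31+36)%997=155 -> [199, 155]
  L2: h(199,155)=(199*31+155)%997=342 -> [342]
  root=342
After append 34 (leaves=[36, 80, 36, 34]):
  L0: [36, 80, 36, 34]
  L1: h(36,80)=(36*31+80)%997=199 h(36,34)=(36*31+34)%997=153 -> [199, 153]
  L2: h(199,153)=(199*31+153)%997=340 -> [340]
  root=340
After append 25 (leaves=[36, 80, 36, 34, 25]):
  L0: [36, 80, 36, 34, 25]
  L1: h(36,80)=(36*31+80)%997=199 h(36,34)=(36*31+34)%997=153 h(25,25)=(25*31+25)%997=800 -> [199, 153, 800]
  L2: h(199,153)=(199*31+153)%997=340 h(800,800)=(800*31+800)%997=675 -> [340, 675]
  L3: h(340,675)=(340*31+675)%997=248 -> [248]
  root=248

Answer: 36 199 342 340 248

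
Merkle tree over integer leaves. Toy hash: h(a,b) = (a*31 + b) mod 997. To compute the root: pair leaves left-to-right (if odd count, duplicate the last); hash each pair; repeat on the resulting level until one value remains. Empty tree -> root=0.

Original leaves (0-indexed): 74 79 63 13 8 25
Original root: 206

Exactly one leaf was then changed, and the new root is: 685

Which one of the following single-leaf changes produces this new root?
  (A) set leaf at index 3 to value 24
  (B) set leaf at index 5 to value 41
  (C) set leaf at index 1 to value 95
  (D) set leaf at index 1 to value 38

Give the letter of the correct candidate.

Original leaves: [74, 79, 63, 13, 8, 25]
Target new root: 685
Try each candidate change and compute the resulting root:
Candidate A: set leaf[3] = 24 -> leaves = [74, 79, 63, 24, 8, 25]
  L0: [74, 79, 63, 24, 8, 25]
  L1: h(74,79)=(74*31+79)%997=379 h(63,24)=(63*31+24)%997=980 h(8,25)=(8*31+25)%997=273 -> [379, 980, 273]
  L2: h(379,980)=(379*31+980)%997=765 h(273,273)=(273*31+273)%997=760 -> [765, 760]
  L3: h(765,760)=(765*31+760)%997=547 -> [547]
  root = 547 != target 685
Candidate B: set leaf[5] = 41 -> leaves = [74, 79, 63, 13, 8, 41]
  L0: [74, 79, 63, 13, 8, 41]
  L1: h(74,79)=(74*31+79)%997=379 h(63,13)=(63*31+13)%997=969 h(8,41)=(8*31+41)%997=289 -> [379, 969, 289]
  L2: h(379,969)=(379*31+969)%997=754 h(289,289)=(289*31+289)%997=275 -> [754, 275]
  L3: h(754,275)=(754*31+275)%997=718 -> [718]
  root = 718 != target 685
Candidate C: set leaf[1] = 95 -> leaves = [74, 95, 63, 13, 8, 25]
  L0: [74, 95, 63, 13, 8, 25]
  L1: h(74,95)=(74*31+95)%997=395 h(63,13)=(63*31+13)%997=969 h(8,25)=(8*31+25)%997=273 -> [395, 969, 273]
  L2: h(395,969)=(395*31+969)%997=253 h(273,273)=(273*31+273)%997=760 -> [253, 760]
  L3: h(253,760)=(253*31+760)%997=627 -> [627]
  root = 627 != target 685
Candidate D: set leaf[1] = 38 -> leaves = [74, 38, 63, 13, 8, 25]
  L0: [74, 38, 63, 13, 8, 25]
  L1: h(74,38)=(74*31+38)%997=338 h(63,13)=(63*31+13)%997=969 h(8,25)=(8*31+25)%997=273 -> [338, 969, 273]
  L2: h(338,969)=(338*31+969)%997=480 h(273,273)=(273*31+273)%997=760 -> [480, 760]
  L3: h(480,760)=(480*31+760)%997=685 -> [685]
  root = 685 == target 685  ** MATCH **
Candidate D produces the target root.

Answer: D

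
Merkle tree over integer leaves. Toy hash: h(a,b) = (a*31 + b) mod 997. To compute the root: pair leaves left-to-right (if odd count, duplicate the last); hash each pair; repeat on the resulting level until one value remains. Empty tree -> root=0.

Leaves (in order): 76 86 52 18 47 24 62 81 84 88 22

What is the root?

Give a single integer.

Answer: 568

Derivation:
L0: [76, 86, 52, 18, 47, 24, 62, 81, 84, 88, 22]
L1: h(76,86)=(76*31+86)%997=448 h(52,18)=(52*31+18)%997=633 h(47,24)=(47*31+24)%997=484 h(62,81)=(62*31+81)%997=9 h(84,88)=(84*31+88)%997=698 h(22,22)=(22*31+22)%997=704 -> [448, 633, 484, 9, 698, 704]
L2: h(448,633)=(448*31+633)%997=563 h(484,9)=(484*31+9)%997=58 h(698,704)=(698*31+704)%997=408 -> [563, 58, 408]
L3: h(563,58)=(563*31+58)%997=562 h(408,408)=(408*31+408)%997=95 -> [562, 95]
L4: h(562,95)=(562*31+95)%997=568 -> [568]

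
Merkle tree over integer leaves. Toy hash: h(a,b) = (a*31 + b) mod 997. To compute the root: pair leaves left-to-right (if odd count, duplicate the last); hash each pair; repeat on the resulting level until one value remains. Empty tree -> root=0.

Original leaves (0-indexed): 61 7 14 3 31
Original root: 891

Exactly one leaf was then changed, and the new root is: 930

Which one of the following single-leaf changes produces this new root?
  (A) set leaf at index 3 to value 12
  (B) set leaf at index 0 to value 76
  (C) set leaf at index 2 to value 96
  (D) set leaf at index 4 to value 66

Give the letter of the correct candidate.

Original leaves: [61, 7, 14, 3, 31]
Target new root: 930
Try each candidate change and compute the resulting root:
Candidate A: set leaf[3] = 12 -> leaves = [61, 7, 14, 12, 31]
  L0: [61, 7, 14, 12, 31]
  L1: h(61,7)=(61*31+7)%997=901 h(14,12)=(14*31+12)%997=446 h(31,31)=(31*31+31)%997=992 -> [901, 446, 992]
  L2: h(901,446)=(901*31+446)%997=461 h(992,992)=(992*31+992)%997=837 -> [461, 837]
  L3: h(461,837)=(461*31+837)%997=173 -> [173]
  root = 173 != target 930
Candidate B: set leaf[0] = 76 -> leaves = [76, 7, 14, 3, 31]
  L0: [76, 7, 14, 3, 31]
  L1: h(76,7)=(76*31+7)%997=369 h(14,3)=(14*31+3)%997=437 h(31,31)=(31*31+31)%997=992 -> [369, 437, 992]
  L2: h(369,437)=(369*31+437)%997=909 h(992,992)=(992*31+992)%997=837 -> [909, 837]
  L3: h(909,837)=(909*31+837)%997=103 -> [103]
  root = 103 != target 930
Candidate C: set leaf[2] = 96 -> leaves = [61, 7, 96, 3, 31]
  L0: [61, 7, 96, 3, 31]
  L1: h(61,7)=(61*31+7)%997=901 h(96,3)=(96*31+3)%997=985 h(31,31)=(31*31+31)%997=992 -> [901, 985, 992]
  L2: h(901,985)=(901*31+985)%997=3 h(992,992)=(992*31+992)%997=837 -> [3, 837]
  L3: h(3,837)=(3*31+837)%997=930 -> [930]
  root = 930 == target 930  ** MATCH **
Candidate D: set leaf[4] = 66 -> leaves = [61, 7, 14, 3, 66]
  L0: [61, 7, 14, 3, 66]
  L1: h(61,7)=(61*31+7)%997=901 h(14,3)=(14*31+3)%997=437 h(66,66)=(66*31+66)%997=118 -> [901, 437, 118]
  L2: h(901,437)=(901*31+437)%997=452 h(118,118)=(118*31+118)%997=785 -> [452, 785]
  L3: h(452,785)=(452*31+785)%997=839 -> [839]
  root = 839 != target 930
Candidate C produces the target root.

Answer: C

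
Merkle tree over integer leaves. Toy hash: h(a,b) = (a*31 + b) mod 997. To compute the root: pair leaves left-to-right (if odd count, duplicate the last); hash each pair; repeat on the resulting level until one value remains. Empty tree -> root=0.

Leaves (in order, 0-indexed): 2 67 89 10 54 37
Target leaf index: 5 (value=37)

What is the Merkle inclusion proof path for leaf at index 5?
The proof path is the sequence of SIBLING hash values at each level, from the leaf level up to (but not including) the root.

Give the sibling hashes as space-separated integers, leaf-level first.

L0 (leaves): [2, 67, 89, 10, 54, 37], target index=5
L1: h(2,67)=(2*31+67)%997=129 [pair 0] h(89,10)=(89*31+10)%997=775 [pair 1] h(54,37)=(54*31+37)%997=714 [pair 2] -> [129, 775, 714]
  Sibling for proof at L0: 54
L2: h(129,775)=(129*31+775)%997=786 [pair 0] h(714,714)=(714*31+714)%997=914 [pair 1] -> [786, 914]
  Sibling for proof at L1: 714
L3: h(786,914)=(786*31+914)%997=355 [pair 0] -> [355]
  Sibling for proof at L2: 786
Root: 355
Proof path (sibling hashes from leaf to root): [54, 714, 786]

Answer: 54 714 786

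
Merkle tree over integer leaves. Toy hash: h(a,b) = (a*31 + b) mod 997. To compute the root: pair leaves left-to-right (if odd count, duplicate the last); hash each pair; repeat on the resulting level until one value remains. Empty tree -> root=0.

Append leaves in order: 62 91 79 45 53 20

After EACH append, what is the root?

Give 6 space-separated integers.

After append 62 (leaves=[62]):
  L0: [62]
  root=62
After append 91 (leaves=[62, 91]):
  L0: [62, 91]
  L1: h(62,91)=(62*31+91)%997=19 -> [19]
  root=19
After append 79 (leaves=[62, 91, 79]):
  L0: [62, 91, 79]
  L1: h(62,91)=(62*31+91)%997=19 h(79,79)=(79*31+79)%997=534 -> [19, 534]
  L2: h(19,534)=(19*31+534)%997=126 -> [126]
  root=126
After append 45 (leaves=[62, 91, 79, 45]):
  L0: [62, 91, 79, 45]
  L1: h(62,91)=(62*31+91)%997=19 h(79,45)=(79*31+45)%997=500 -> [19, 500]
  L2: h(19,500)=(19*31+500)%997=92 -> [92]
  root=92
After append 53 (leaves=[62, 91, 79, 45, 53]):
  L0: [62, 91, 79, 45, 53]
  L1: h(62,91)=(62*31+91)%997=19 h(79,45)=(79*31+45)%997=500 h(53,53)=(53*31+53)%997=699 -> [19, 500, 699]
  L2: h(19,500)=(19*31+500)%997=92 h(699,699)=(699*31+699)%997=434 -> [92, 434]
  L3: h(92,434)=(92*31+434)%997=295 -> [295]
  root=295
After append 20 (leaves=[62, 91, 79, 45, 53, 20]):
  L0: [62, 91, 79, 45, 53, 20]
  L1: h(62,91)=(62*31+91)%997=19 h(79,45)=(79*31+45)%997=500 h(53,20)=(53*31+20)%997=666 -> [19, 500, 666]
  L2: h(19,500)=(19*31+500)%997=92 h(666,666)=(666*31+666)%997=375 -> [92, 375]
  L3: h(92,375)=(92*31+375)%997=236 -> [236]
  root=236

Answer: 62 19 126 92 295 236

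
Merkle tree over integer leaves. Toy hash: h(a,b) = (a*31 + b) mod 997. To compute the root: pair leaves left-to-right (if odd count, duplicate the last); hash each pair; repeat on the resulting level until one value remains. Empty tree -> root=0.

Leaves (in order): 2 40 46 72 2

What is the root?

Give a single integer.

L0: [2, 40, 46, 72, 2]
L1: h(2,40)=(2*31+40)%997=102 h(46,72)=(46*31+72)%997=501 h(2,2)=(2*31+2)%997=64 -> [102, 501, 64]
L2: h(102,501)=(102*31+501)%997=672 h(64,64)=(64*31+64)%997=54 -> [672, 54]
L3: h(672,54)=(672*31+54)%997=946 -> [946]

Answer: 946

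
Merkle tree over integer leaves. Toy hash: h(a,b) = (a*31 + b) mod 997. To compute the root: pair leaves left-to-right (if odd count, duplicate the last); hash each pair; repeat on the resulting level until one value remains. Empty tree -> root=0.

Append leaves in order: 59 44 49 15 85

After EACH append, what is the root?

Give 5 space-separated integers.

After append 59 (leaves=[59]):
  L0: [59]
  root=59
After append 44 (leaves=[59, 44]):
  L0: [59, 44]
  L1: h(59,44)=(59*31+44)%997=876 -> [876]
  root=876
After append 49 (leaves=[59, 44, 49]):
  L0: [59, 44, 49]
  L1: h(59,44)=(59*31+44)%997=876 h(49,49)=(49*31+49)%997=571 -> [876, 571]
  L2: h(876,571)=(876*31+571)%997=808 -> [808]
  root=808
After append 15 (leaves=[59, 44, 49, 15]):
  L0: [59, 44, 49, 15]
  L1: h(59,44)=(59*31+44)%997=876 h(49,15)=(49*31+15)%997=537 -> [876, 537]
  L2: h(876,537)=(876*31+537)%997=774 -> [774]
  root=774
After append 85 (leaves=[59, 44, 49, 15, 85]):
  L0: [59, 44, 49, 15, 85]
  L1: h(59,44)=(59*31+44)%997=876 h(49,15)=(49*31+15)%997=537 h(85,85)=(85*31+85)%997=726 -> [876, 537, 726]
  L2: h(876,537)=(876*31+537)%997=774 h(726,726)=(726*31+726)%997=301 -> [774, 301]
  L3: h(774,301)=(774*31+301)%997=367 -> [367]
  root=367

Answer: 59 876 808 774 367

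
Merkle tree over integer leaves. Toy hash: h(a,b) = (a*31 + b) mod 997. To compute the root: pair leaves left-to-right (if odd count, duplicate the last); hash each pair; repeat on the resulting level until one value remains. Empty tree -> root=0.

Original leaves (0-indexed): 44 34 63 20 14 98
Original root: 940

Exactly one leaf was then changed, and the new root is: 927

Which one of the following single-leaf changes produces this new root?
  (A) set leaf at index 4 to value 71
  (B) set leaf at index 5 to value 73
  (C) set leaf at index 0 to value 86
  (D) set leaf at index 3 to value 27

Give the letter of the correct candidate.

Original leaves: [44, 34, 63, 20, 14, 98]
Target new root: 927
Try each candidate change and compute the resulting root:
Candidate A: set leaf[4] = 71 -> leaves = [44, 34, 63, 20, 71, 98]
  L0: [44, 34, 63, 20, 71, 98]
  L1: h(44,34)=(44*31+34)%997=401 h(63,20)=(63*31+20)%997=976 h(71,98)=(71*31+98)%997=305 -> [401, 976, 305]
  L2: h(401,976)=(401*31+976)%997=446 h(305,305)=(305*31+305)%997=787 -> [446, 787]
  L3: h(446,787)=(446*31+787)%997=655 -> [655]
  root = 655 != target 927
Candidate B: set leaf[5] = 73 -> leaves = [44, 34, 63, 20, 14, 73]
  L0: [44, 34, 63, 20, 14, 73]
  L1: h(44,34)=(44*31+34)%997=401 h(63,20)=(63*31+20)%997=976 h(14,73)=(14*31+73)%997=507 -> [401, 976, 507]
  L2: h(401,976)=(401*31+976)%997=446 h(507,507)=(507*31+507)%997=272 -> [446, 272]
  L3: h(446,272)=(446*31+272)%997=140 -> [140]
  root = 140 != target 927
Candidate C: set leaf[0] = 86 -> leaves = [86, 34, 63, 20, 14, 98]
  L0: [86, 34, 63, 20, 14, 98]
  L1: h(86,34)=(86*31+34)%997=706 h(63,20)=(63*31+20)%997=976 h(14,98)=(14*31+98)%997=532 -> [706, 976, 532]
  L2: h(706,976)=(706*31+976)%997=928 h(532,532)=(532*31+532)%997=75 -> [928, 75]
  L3: h(928,75)=(928*31+75)%997=927 -> [927]
  root = 927 == target 927  ** MATCH **
Candidate D: set leaf[3] = 27 -> leaves = [44, 34, 63, 27, 14, 98]
  L0: [44, 34, 63, 27, 14, 98]
  L1: h(44,34)=(44*31+34)%997=401 h(63,27)=(63*31+27)%997=983 h(14,98)=(14*31+98)%997=532 -> [401, 983, 532]
  L2: h(401,983)=(401*31+983)%997=453 h(532,532)=(532*31+532)%997=75 -> [453, 75]
  L3: h(453,75)=(453*31+75)%997=160 -> [160]
  root = 160 != target 927
Candidate C produces the target root.

Answer: C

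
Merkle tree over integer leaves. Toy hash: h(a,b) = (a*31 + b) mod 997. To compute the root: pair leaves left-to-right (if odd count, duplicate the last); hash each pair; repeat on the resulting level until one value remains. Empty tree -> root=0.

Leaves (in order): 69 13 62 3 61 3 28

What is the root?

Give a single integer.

Answer: 936

Derivation:
L0: [69, 13, 62, 3, 61, 3, 28]
L1: h(69,13)=(69*31+13)%997=158 h(62,3)=(62*31+3)%997=928 h(61,3)=(61*31+3)%997=897 h(28,28)=(28*31+28)%997=896 -> [158, 928, 897, 896]
L2: h(158,928)=(158*31+928)%997=841 h(897,896)=(897*31+896)%997=787 -> [841, 787]
L3: h(841,787)=(841*31+787)%997=936 -> [936]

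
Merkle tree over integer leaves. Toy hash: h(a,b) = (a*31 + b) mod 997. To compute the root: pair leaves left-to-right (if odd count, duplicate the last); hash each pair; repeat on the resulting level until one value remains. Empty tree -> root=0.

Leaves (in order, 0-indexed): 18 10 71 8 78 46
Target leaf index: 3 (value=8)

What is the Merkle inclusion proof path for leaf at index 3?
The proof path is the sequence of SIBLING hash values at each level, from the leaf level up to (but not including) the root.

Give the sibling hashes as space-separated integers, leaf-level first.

Answer: 71 568 85

Derivation:
L0 (leaves): [18, 10, 71, 8, 78, 46], target index=3
L1: h(18,10)=(18*31+10)%997=568 [pair 0] h(71,8)=(71*31+8)%997=215 [pair 1] h(78,46)=(78*31+46)%997=470 [pair 2] -> [568, 215, 470]
  Sibling for proof at L0: 71
L2: h(568,215)=(568*31+215)%997=874 [pair 0] h(470,470)=(470*31+470)%997=85 [pair 1] -> [874, 85]
  Sibling for proof at L1: 568
L3: h(874,85)=(874*31+85)%997=260 [pair 0] -> [260]
  Sibling for proof at L2: 85
Root: 260
Proof path (sibling hashes from leaf to root): [71, 568, 85]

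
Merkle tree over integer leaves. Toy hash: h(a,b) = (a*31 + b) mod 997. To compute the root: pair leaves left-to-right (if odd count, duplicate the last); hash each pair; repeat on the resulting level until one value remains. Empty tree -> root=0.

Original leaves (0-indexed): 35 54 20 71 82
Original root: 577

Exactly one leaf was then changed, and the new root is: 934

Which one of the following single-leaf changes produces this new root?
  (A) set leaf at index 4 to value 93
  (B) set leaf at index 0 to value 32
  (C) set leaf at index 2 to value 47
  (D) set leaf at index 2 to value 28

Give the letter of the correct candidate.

Answer: B

Derivation:
Original leaves: [35, 54, 20, 71, 82]
Target new root: 934
Try each candidate change and compute the resulting root:
Candidate A: set leaf[4] = 93 -> leaves = [35, 54, 20, 71, 93]
  L0: [35, 54, 20, 71, 93]
  L1: h(35,54)=(35*31+54)%997=142 h(20,71)=(20*31+71)%997=691 h(93,93)=(93*31+93)%997=982 -> [142, 691, 982]
  L2: h(142,691)=(142*31+691)%997=108 h(982,982)=(982*31+982)%997=517 -> [108, 517]
  L3: h(108,517)=(108*31+517)%997=874 -> [874]
  root = 874 != target 934
Candidate B: set leaf[0] = 32 -> leaves = [32, 54, 20, 71, 82]
  L0: [32, 54, 20, 71, 82]
  L1: h(32,54)=(32*31+54)%997=49 h(20,71)=(20*31+71)%997=691 h(82,82)=(82*31+82)%997=630 -> [49, 691, 630]
  L2: h(49,691)=(49*31+691)%997=216 h(630,630)=(630*31+630)%997=220 -> [216, 220]
  L3: h(216,220)=(216*31+220)%997=934 -> [934]
  root = 934 == target 934  ** MATCH **
Candidate C: set leaf[2] = 47 -> leaves = [35, 54, 47, 71, 82]
  L0: [35, 54, 47, 71, 82]
  L1: h(35,54)=(35*31+54)%997=142 h(47,71)=(47*31+71)%997=531 h(82,82)=(82*31+82)%997=630 -> [142, 531, 630]
  L2: h(142,531)=(142*31+531)%997=945 h(630,630)=(630*31+630)%997=220 -> [945, 220]
  L3: h(945,220)=(945*31+220)%997=602 -> [602]
  root = 602 != target 934
Candidate D: set leaf[2] = 28 -> leaves = [35, 54, 28, 71, 82]
  L0: [35, 54, 28, 71, 82]
  L1: h(35,54)=(35*31+54)%997=142 h(28,71)=(28*31+71)%997=939 h(82,82)=(82*31+82)%997=630 -> [142, 939, 630]
  L2: h(142,939)=(142*31+939)%997=356 h(630,630)=(630*31+630)%997=220 -> [356, 220]
  L3: h(356,220)=(356*31+220)%997=289 -> [289]
  root = 289 != target 934
Candidate B produces the target root.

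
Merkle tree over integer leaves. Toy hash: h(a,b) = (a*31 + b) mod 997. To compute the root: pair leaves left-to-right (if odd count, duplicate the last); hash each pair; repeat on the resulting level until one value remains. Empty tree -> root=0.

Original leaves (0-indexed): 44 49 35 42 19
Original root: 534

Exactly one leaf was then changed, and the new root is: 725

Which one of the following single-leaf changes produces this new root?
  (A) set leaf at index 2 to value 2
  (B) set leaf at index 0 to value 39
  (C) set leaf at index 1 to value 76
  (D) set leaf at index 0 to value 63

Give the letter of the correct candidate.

Original leaves: [44, 49, 35, 42, 19]
Target new root: 725
Try each candidate change and compute the resulting root:
Candidate A: set leaf[2] = 2 -> leaves = [44, 49, 2, 42, 19]
  L0: [44, 49, 2, 42, 19]
  L1: h(44,49)=(44*31+49)%997=416 h(2,42)=(2*31+42)%997=104 h(19,19)=(19*31+19)%997=608 -> [416, 104, 608]
  L2: h(416,104)=(416*31+104)%997=39 h(608,608)=(608*31+608)%997=513 -> [39, 513]
  L3: h(39,513)=(39*31+513)%997=725 -> [725]
  root = 725 == target 725  ** MATCH **
Candidate B: set leaf[0] = 39 -> leaves = [39, 49, 35, 42, 19]
  L0: [39, 49, 35, 42, 19]
  L1: h(39,49)=(39*31+49)%997=261 h(35,42)=(35*31+42)%997=130 h(19,19)=(19*31+19)%997=608 -> [261, 130, 608]
  L2: h(261,130)=(261*31+130)%997=245 h(608,608)=(608*31+608)%997=513 -> [245, 513]
  L3: h(245,513)=(245*31+513)%997=132 -> [132]
  root = 132 != target 725
Candidate C: set leaf[1] = 76 -> leaves = [44, 76, 35, 42, 19]
  L0: [44, 76, 35, 42, 19]
  L1: h(44,76)=(44*31+76)%997=443 h(35,42)=(35*31+42)%997=130 h(19,19)=(19*31+19)%997=608 -> [443, 130, 608]
  L2: h(443,130)=(443*31+130)%997=902 h(608,608)=(608*31+608)%997=513 -> [902, 513]
  L3: h(902,513)=(902*31+513)%997=559 -> [559]
  root = 559 != target 725
Candidate D: set leaf[0] = 63 -> leaves = [63, 49, 35, 42, 19]
  L0: [63, 49, 35, 42, 19]
  L1: h(63,49)=(63*31+49)%997=8 h(35,42)=(35*31+42)%997=130 h(19,19)=(19*31+19)%997=608 -> [8, 130, 608]
  L2: h(8,130)=(8*31+130)%997=378 h(608,608)=(608*31+608)%997=513 -> [378, 513]
  L3: h(378,513)=(378*31+513)%997=267 -> [267]
  root = 267 != target 725
Candidate A produces the target root.

Answer: A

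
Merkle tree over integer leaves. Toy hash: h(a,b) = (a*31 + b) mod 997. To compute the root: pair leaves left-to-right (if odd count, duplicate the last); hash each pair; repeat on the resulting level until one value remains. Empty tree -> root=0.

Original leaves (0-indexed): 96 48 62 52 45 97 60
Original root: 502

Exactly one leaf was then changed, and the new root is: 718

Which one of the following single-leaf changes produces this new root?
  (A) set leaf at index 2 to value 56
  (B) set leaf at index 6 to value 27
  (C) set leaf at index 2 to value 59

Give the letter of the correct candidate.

Answer: A

Derivation:
Original leaves: [96, 48, 62, 52, 45, 97, 60]
Target new root: 718
Try each candidate change and compute the resulting root:
Candidate A: set leaf[2] = 56 -> leaves = [96, 48, 56, 52, 45, 97, 60]
  L0: [96, 48, 56, 52, 45, 97, 60]
  L1: h(96,48)=(96*31+48)%997=33 h(56,52)=(56*31+52)%997=791 h(45,97)=(45*31+97)%997=495 h(60,60)=(60*31+60)%997=923 -> [33, 791, 495, 923]
  L2: h(33,791)=(33*31+791)%997=817 h(495,923)=(495*31+923)%997=316 -> [817, 316]
  L3: h(817,316)=(817*31+316)%997=718 -> [718]
  root = 718 == target 718  ** MATCH **
Candidate B: set leaf[6] = 27 -> leaves = [96, 48, 62, 52, 45, 97, 27]
  L0: [96, 48, 62, 52, 45, 97, 27]
  L1: h(96,48)=(96*31+48)%997=33 h(62,52)=(62*31+52)%997=977 h(45,97)=(45*31+97)%997=495 h(27,27)=(27*31+27)%997=864 -> [33, 977, 495, 864]
  L2: h(33,977)=(33*31+977)%997=6 h(495,864)=(495*31+864)%997=257 -> [6, 257]
  L3: h(6,257)=(6*31+257)%997=443 -> [443]
  root = 443 != target 718
Candidate C: set leaf[2] = 59 -> leaves = [96, 48, 59, 52, 45, 97, 60]
  L0: [96, 48, 59, 52, 45, 97, 60]
  L1: h(96,48)=(96*31+48)%997=33 h(59,52)=(59*31+52)%997=884 h(45,97)=(45*31+97)%997=495 h(60,60)=(60*31+60)%997=923 -> [33, 884, 495, 923]
  L2: h(33,884)=(33*31+884)%997=910 h(495,923)=(495*31+923)%997=316 -> [910, 316]
  L3: h(910,316)=(910*31+316)%997=610 -> [610]
  root = 610 != target 718
Candidate A produces the target root.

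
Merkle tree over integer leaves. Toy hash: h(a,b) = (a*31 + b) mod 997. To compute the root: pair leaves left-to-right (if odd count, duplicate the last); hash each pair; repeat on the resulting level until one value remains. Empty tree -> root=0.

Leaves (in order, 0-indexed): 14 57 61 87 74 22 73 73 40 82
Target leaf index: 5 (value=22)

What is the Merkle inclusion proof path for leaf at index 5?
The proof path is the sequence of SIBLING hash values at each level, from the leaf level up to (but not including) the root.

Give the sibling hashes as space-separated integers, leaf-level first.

Answer: 74 342 250 799

Derivation:
L0 (leaves): [14, 57, 61, 87, 74, 22, 73, 73, 40, 82], target index=5
L1: h(14,57)=(14*31+57)%997=491 [pair 0] h(61,87)=(61*31+87)%997=981 [pair 1] h(74,22)=(74*31+22)%997=322 [pair 2] h(73,73)=(73*31+73)%997=342 [pair 3] h(40,82)=(40*31+82)%997=325 [pair 4] -> [491, 981, 322, 342, 325]
  Sibling for proof at L0: 74
L2: h(491,981)=(491*31+981)%997=250 [pair 0] h(322,342)=(322*31+342)%997=354 [pair 1] h(325,325)=(325*31+325)%997=430 [pair 2] -> [250, 354, 430]
  Sibling for proof at L1: 342
L3: h(250,354)=(250*31+354)%997=128 [pair 0] h(430,430)=(430*31+430)%997=799 [pair 1] -> [128, 799]
  Sibling for proof at L2: 250
L4: h(128,799)=(128*31+799)%997=779 [pair 0] -> [779]
  Sibling for proof at L3: 799
Root: 779
Proof path (sibling hashes from leaf to root): [74, 342, 250, 799]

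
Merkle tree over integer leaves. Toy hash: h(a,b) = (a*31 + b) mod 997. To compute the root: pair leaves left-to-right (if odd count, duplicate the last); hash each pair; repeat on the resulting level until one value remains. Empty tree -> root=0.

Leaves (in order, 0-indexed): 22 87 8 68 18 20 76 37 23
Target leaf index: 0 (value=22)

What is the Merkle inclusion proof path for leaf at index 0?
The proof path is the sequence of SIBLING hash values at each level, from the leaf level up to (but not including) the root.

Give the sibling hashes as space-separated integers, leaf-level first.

Answer: 87 316 371 929

Derivation:
L0 (leaves): [22, 87, 8, 68, 18, 20, 76, 37, 23], target index=0
L1: h(22,87)=(22*31+87)%997=769 [pair 0] h(8,68)=(8*31+68)%997=316 [pair 1] h(18,20)=(18*31+20)%997=578 [pair 2] h(76,37)=(76*31+37)%997=399 [pair 3] h(23,23)=(23*31+23)%997=736 [pair 4] -> [769, 316, 578, 399, 736]
  Sibling for proof at L0: 87
L2: h(769,316)=(769*31+316)%997=227 [pair 0] h(578,399)=(578*31+399)%997=371 [pair 1] h(736,736)=(736*31+736)%997=621 [pair 2] -> [227, 371, 621]
  Sibling for proof at L1: 316
L3: h(227,371)=(227*31+371)%997=429 [pair 0] h(621,621)=(621*31+621)%997=929 [pair 1] -> [429, 929]
  Sibling for proof at L2: 371
L4: h(429,929)=(429*31+929)%997=270 [pair 0] -> [270]
  Sibling for proof at L3: 929
Root: 270
Proof path (sibling hashes from leaf to root): [87, 316, 371, 929]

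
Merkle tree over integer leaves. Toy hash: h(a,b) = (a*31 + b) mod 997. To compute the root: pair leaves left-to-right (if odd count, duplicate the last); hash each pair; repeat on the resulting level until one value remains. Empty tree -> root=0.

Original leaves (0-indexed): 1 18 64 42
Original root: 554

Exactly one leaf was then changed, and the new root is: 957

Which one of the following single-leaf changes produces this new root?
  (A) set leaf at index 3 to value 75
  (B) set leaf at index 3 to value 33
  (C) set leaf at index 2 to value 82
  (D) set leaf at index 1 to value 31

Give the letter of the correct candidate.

Answer: D

Derivation:
Original leaves: [1, 18, 64, 42]
Target new root: 957
Try each candidate change and compute the resulting root:
Candidate A: set leaf[3] = 75 -> leaves = [1, 18, 64, 75]
  L0: [1, 18, 64, 75]
  L1: h(1,18)=(1*31+18)%997=49 h(64,75)=(64*31+75)%997=65 -> [49, 65]
  L2: h(49,65)=(49*31+65)%997=587 -> [587]
  root = 587 != target 957
Candidate B: set leaf[3] = 33 -> leaves = [1, 18, 64, 33]
  L0: [1, 18, 64, 33]
  L1: h(1,18)=(1*31+18)%997=49 h(64,33)=(64*31+33)%997=23 -> [49, 23]
  L2: h(49,23)=(49*31+23)%997=545 -> [545]
  root = 545 != target 957
Candidate C: set leaf[2] = 82 -> leaves = [1, 18, 82, 42]
  L0: [1, 18, 82, 42]
  L1: h(1,18)=(1*31+18)%997=49 h(82,42)=(82*31+42)%997=590 -> [49, 590]
  L2: h(49,590)=(49*31+590)%997=115 -> [115]
  root = 115 != target 957
Candidate D: set leaf[1] = 31 -> leaves = [1, 31, 64, 42]
  L0: [1, 31, 64, 42]
  L1: h(1,31)=(1*31+31)%997=62 h(64,42)=(64*31+42)%997=32 -> [62, 32]
  L2: h(62,32)=(62*31+32)%997=957 -> [957]
  root = 957 == target 957  ** MATCH **
Candidate D produces the target root.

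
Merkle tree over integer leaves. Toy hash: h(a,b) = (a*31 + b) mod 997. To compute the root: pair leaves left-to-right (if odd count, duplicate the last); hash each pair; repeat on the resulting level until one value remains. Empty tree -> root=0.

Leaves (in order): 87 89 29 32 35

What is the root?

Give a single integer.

Answer: 297

Derivation:
L0: [87, 89, 29, 32, 35]
L1: h(87,89)=(87*31+89)%997=792 h(29,32)=(29*31+32)%997=931 h(35,35)=(35*31+35)%997=123 -> [792, 931, 123]
L2: h(792,931)=(792*31+931)%997=558 h(123,123)=(123*31+123)%997=945 -> [558, 945]
L3: h(558,945)=(558*31+945)%997=297 -> [297]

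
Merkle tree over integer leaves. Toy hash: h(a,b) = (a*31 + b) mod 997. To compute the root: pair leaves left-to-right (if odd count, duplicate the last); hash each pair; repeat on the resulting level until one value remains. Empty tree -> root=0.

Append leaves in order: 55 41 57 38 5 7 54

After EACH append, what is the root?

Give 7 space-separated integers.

Answer: 55 749 118 99 213 277 846

Derivation:
After append 55 (leaves=[55]):
  L0: [55]
  root=55
After append 41 (leaves=[55, 41]):
  L0: [55, 41]
  L1: h(55,41)=(55*31+41)%997=749 -> [749]
  root=749
After append 57 (leaves=[55, 41, 57]):
  L0: [55, 41, 57]
  L1: h(55,41)=(55*31+41)%997=749 h(57,57)=(57*31+57)%997=827 -> [749, 827]
  L2: h(749,827)=(749*31+827)%997=118 -> [118]
  root=118
After append 38 (leaves=[55, 41, 57, 38]):
  L0: [55, 41, 57, 38]
  L1: h(55,41)=(55*31+41)%997=749 h(57,38)=(57*31+38)%997=808 -> [749, 808]
  L2: h(749,808)=(749*31+808)%997=99 -> [99]
  root=99
After append 5 (leaves=[55, 41, 57, 38, 5]):
  L0: [55, 41, 57, 38, 5]
  L1: h(55,41)=(55*31+41)%997=749 h(57,38)=(57*31+38)%997=808 h(5,5)=(5*31+5)%997=160 -> [749, 808, 160]
  L2: h(749,808)=(749*31+808)%997=99 h(160,160)=(160*31+160)%997=135 -> [99, 135]
  L3: h(99,135)=(99*31+135)%997=213 -> [213]
  root=213
After append 7 (leaves=[55, 41, 57, 38, 5, 7]):
  L0: [55, 41, 57, 38, 5, 7]
  L1: h(55,41)=(55*31+41)%997=749 h(57,38)=(57*31+38)%997=808 h(5,7)=(5*31+7)%997=162 -> [749, 808, 162]
  L2: h(749,808)=(749*31+808)%997=99 h(162,162)=(162*31+162)%997=199 -> [99, 199]
  L3: h(99,199)=(99*31+199)%997=277 -> [277]
  root=277
After append 54 (leaves=[55, 41, 57, 38, 5, 7, 54]):
  L0: [55, 41, 57, 38, 5, 7, 54]
  L1: h(55,41)=(55*31+41)%997=749 h(57,38)=(57*31+38)%997=808 h(5,7)=(5*31+7)%997=162 h(54,54)=(54*31+54)%997=731 -> [749, 808, 162, 731]
  L2: h(749,808)=(749*31+808)%997=99 h(162,731)=(162*31+731)%997=768 -> [99, 768]
  L3: h(99,768)=(99*31+768)%997=846 -> [846]
  root=846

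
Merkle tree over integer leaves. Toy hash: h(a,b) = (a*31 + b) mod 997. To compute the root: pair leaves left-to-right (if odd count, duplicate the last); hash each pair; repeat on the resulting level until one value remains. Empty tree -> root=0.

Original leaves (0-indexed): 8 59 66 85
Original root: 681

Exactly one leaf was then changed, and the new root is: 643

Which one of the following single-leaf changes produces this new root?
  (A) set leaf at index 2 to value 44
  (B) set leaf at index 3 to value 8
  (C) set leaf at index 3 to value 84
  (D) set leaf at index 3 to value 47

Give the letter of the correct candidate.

Original leaves: [8, 59, 66, 85]
Target new root: 643
Try each candidate change and compute the resulting root:
Candidate A: set leaf[2] = 44 -> leaves = [8, 59, 44, 85]
  L0: [8, 59, 44, 85]
  L1: h(8,59)=(8*31+59)%997=307 h(44,85)=(44*31+85)%997=452 -> [307, 452]
  L2: h(307,452)=(307*31+452)%997=996 -> [996]
  root = 996 != target 643
Candidate B: set leaf[3] = 8 -> leaves = [8, 59, 66, 8]
  L0: [8, 59, 66, 8]
  L1: h(8,59)=(8*31+59)%997=307 h(66,8)=(66*31+8)%997=60 -> [307, 60]
  L2: h(307,60)=(307*31+60)%997=604 -> [604]
  root = 604 != target 643
Candidate C: set leaf[3] = 84 -> leaves = [8, 59, 66, 84]
  L0: [8, 59, 66, 84]
  L1: h(8,59)=(8*31+59)%997=307 h(66,84)=(66*31+84)%997=136 -> [307, 136]
  L2: h(307,136)=(307*31+136)%997=680 -> [680]
  root = 680 != target 643
Candidate D: set leaf[3] = 47 -> leaves = [8, 59, 66, 47]
  L0: [8, 59, 66, 47]
  L1: h(8,59)=(8*31+59)%997=307 h(66,47)=(66*31+47)%997=99 -> [307, 99]
  L2: h(307,99)=(307*31+99)%997=643 -> [643]
  root = 643 == target 643  ** MATCH **
Candidate D produces the target root.

Answer: D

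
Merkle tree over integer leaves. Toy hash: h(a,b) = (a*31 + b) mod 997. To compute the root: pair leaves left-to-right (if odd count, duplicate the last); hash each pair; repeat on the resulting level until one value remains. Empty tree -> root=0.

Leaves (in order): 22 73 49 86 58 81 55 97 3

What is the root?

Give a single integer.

L0: [22, 73, 49, 86, 58, 81, 55, 97, 3]
L1: h(22,73)=(22*31+73)%997=755 h(49,86)=(49*31+86)%997=608 h(58,81)=(58*31+81)%997=882 h(55,97)=(55*31+97)%997=805 h(3,3)=(3*31+3)%997=96 -> [755, 608, 882, 805, 96]
L2: h(755,608)=(755*31+608)%997=85 h(882,805)=(882*31+805)%997=231 h(96,96)=(96*31+96)%997=81 -> [85, 231, 81]
L3: h(85,231)=(85*31+231)%997=872 h(81,81)=(81*31+81)%997=598 -> [872, 598]
L4: h(872,598)=(872*31+598)%997=711 -> [711]

Answer: 711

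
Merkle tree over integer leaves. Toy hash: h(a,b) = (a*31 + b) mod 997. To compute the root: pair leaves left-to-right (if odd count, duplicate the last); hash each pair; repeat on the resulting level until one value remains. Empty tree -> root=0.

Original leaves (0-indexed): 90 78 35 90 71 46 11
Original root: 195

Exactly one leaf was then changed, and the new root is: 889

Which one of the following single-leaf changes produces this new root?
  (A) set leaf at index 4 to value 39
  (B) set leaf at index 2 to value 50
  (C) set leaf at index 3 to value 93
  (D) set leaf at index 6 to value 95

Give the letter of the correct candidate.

Original leaves: [90, 78, 35, 90, 71, 46, 11]
Target new root: 889
Try each candidate change and compute the resulting root:
Candidate A: set leaf[4] = 39 -> leaves = [90, 78, 35, 90, 39, 46, 11]
  L0: [90, 78, 35, 90, 39, 46, 11]
  L1: h(90,78)=(90*31+78)%997=874 h(35,90)=(35*31+90)%997=178 h(39,46)=(39*31+46)%997=258 h(11,11)=(11*31+11)%997=352 -> [874, 178, 258, 352]
  L2: h(874,178)=(874*31+178)%997=353 h(258,352)=(258*31+352)%997=374 -> [353, 374]
  L3: h(353,374)=(353*31+374)%997=350 -> [350]
  root = 350 != target 889
Candidate B: set leaf[2] = 50 -> leaves = [90, 78, 50, 90, 71, 46, 11]
  L0: [90, 78, 50, 90, 71, 46, 11]
  L1: h(90,78)=(90*31+78)%997=874 h(50,90)=(50*31+90)%997=643 h(71,46)=(71*31+46)%997=253 h(11,11)=(11*31+11)%997=352 -> [874, 643, 253, 352]
  L2: h(874,643)=(874*31+643)%997=818 h(253,352)=(253*31+352)%997=219 -> [818, 219]
  L3: h(818,219)=(818*31+219)%997=652 -> [652]
  root = 652 != target 889
Candidate C: set leaf[3] = 93 -> leaves = [90, 78, 35, 93, 71, 46, 11]
  L0: [90, 78, 35, 93, 71, 46, 11]
  L1: h(90,78)=(90*31+78)%997=874 h(35,93)=(35*31+93)%997=181 h(71,46)=(71*31+46)%997=253 h(11,11)=(11*31+11)%997=352 -> [874, 181, 253, 352]
  L2: h(874,181)=(874*31+181)%997=356 h(253,352)=(253*31+352)%997=219 -> [356, 219]
  L3: h(356,219)=(356*31+219)%997=288 -> [288]
  root = 288 != target 889
Candidate D: set leaf[6] = 95 -> leaves = [90, 78, 35, 90, 71, 46, 95]
  L0: [90, 78, 35, 90, 71, 46, 95]
  L1: h(90,78)=(90*31+78)%997=874 h(35,90)=(35*31+90)%997=178 h(71,46)=(71*31+46)%997=253 h(95,95)=(95*31+95)%997=49 -> [874, 178, 253, 49]
  L2: h(874,178)=(874*31+178)%997=353 h(253,49)=(253*31+49)%997=913 -> [353, 913]
  L3: h(353,913)=(353*31+913)%997=889 -> [889]
  root = 889 == target 889  ** MATCH **
Candidate D produces the target root.

Answer: D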